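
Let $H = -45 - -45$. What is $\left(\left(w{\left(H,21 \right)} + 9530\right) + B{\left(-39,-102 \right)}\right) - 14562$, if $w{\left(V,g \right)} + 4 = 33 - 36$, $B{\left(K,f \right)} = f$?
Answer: $-5141$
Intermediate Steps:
$H = 0$ ($H = -45 + 45 = 0$)
$w{\left(V,g \right)} = -7$ ($w{\left(V,g \right)} = -4 + \left(33 - 36\right) = -4 - 3 = -7$)
$\left(\left(w{\left(H,21 \right)} + 9530\right) + B{\left(-39,-102 \right)}\right) - 14562 = \left(\left(-7 + 9530\right) - 102\right) - 14562 = \left(9523 - 102\right) - 14562 = 9421 - 14562 = -5141$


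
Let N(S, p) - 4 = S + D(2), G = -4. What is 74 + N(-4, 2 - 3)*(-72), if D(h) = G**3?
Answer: 4682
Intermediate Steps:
D(h) = -64 (D(h) = (-4)**3 = -64)
N(S, p) = -60 + S (N(S, p) = 4 + (S - 64) = 4 + (-64 + S) = -60 + S)
74 + N(-4, 2 - 3)*(-72) = 74 + (-60 - 4)*(-72) = 74 - 64*(-72) = 74 + 4608 = 4682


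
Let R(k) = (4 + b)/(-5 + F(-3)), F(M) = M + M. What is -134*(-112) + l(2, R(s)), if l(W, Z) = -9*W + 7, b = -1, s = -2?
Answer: 14997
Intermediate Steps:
F(M) = 2*M
R(k) = -3/11 (R(k) = (4 - 1)/(-5 + 2*(-3)) = 3/(-5 - 6) = 3/(-11) = 3*(-1/11) = -3/11)
l(W, Z) = 7 - 9*W
-134*(-112) + l(2, R(s)) = -134*(-112) + (7 - 9*2) = 15008 + (7 - 18) = 15008 - 11 = 14997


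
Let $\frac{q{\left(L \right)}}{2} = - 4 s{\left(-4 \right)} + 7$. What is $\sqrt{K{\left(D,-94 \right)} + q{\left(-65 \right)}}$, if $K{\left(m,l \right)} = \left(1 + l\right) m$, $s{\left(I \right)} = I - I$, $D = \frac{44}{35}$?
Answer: $\frac{i \sqrt{126070}}{35} \approx 10.145 i$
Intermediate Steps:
$D = \frac{44}{35}$ ($D = 44 \cdot \frac{1}{35} = \frac{44}{35} \approx 1.2571$)
$s{\left(I \right)} = 0$
$K{\left(m,l \right)} = m \left(1 + l\right)$
$q{\left(L \right)} = 14$ ($q{\left(L \right)} = 2 \left(\left(-4\right) 0 + 7\right) = 2 \left(0 + 7\right) = 2 \cdot 7 = 14$)
$\sqrt{K{\left(D,-94 \right)} + q{\left(-65 \right)}} = \sqrt{\frac{44 \left(1 - 94\right)}{35} + 14} = \sqrt{\frac{44}{35} \left(-93\right) + 14} = \sqrt{- \frac{4092}{35} + 14} = \sqrt{- \frac{3602}{35}} = \frac{i \sqrt{126070}}{35}$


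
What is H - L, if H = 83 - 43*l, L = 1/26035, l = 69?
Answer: -75084941/26035 ≈ -2884.0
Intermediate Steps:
L = 1/26035 ≈ 3.8410e-5
H = -2884 (H = 83 - 43*69 = 83 - 2967 = -2884)
H - L = -2884 - 1*1/26035 = -2884 - 1/26035 = -75084941/26035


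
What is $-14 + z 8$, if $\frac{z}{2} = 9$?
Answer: $130$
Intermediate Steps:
$z = 18$ ($z = 2 \cdot 9 = 18$)
$-14 + z 8 = -14 + 18 \cdot 8 = -14 + 144 = 130$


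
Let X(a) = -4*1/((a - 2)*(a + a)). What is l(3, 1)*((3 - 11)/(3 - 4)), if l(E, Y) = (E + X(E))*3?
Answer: 56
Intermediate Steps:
X(a) = -2/(a*(-2 + a)) (X(a) = -4*1/(2*a*(-2 + a)) = -2/(a*(-2 + a)))
l(E, Y) = 3*E - 6/(E*(-2 + E)) (l(E, Y) = (E - 2/(E*(-2 + E)))*3 = 3*E - 6/(E*(-2 + E)))
l(3, 1)*((3 - 11)/(3 - 4)) = (3*(-2 + 3²*(-2 + 3))/(3*(-2 + 3)))*((3 - 11)/(3 - 4)) = (3*(⅓)*(-2 + 9*1)/1)*(-8/(-1)) = (3*(⅓)*1*(-2 + 9))*(-8*(-1)) = (3*(⅓)*1*7)*8 = 7*8 = 56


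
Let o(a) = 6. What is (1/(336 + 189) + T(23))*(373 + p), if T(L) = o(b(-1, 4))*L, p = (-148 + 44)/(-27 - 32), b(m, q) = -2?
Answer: 1601964061/30975 ≈ 51718.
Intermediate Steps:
p = 104/59 (p = -104/(-59) = -104*(-1/59) = 104/59 ≈ 1.7627)
T(L) = 6*L
(1/(336 + 189) + T(23))*(373 + p) = (1/(336 + 189) + 6*23)*(373 + 104/59) = (1/525 + 138)*(22111/59) = (72451/525)*(22111/59) = 1601964061/30975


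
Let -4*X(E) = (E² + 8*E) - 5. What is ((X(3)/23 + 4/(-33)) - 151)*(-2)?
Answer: 229864/759 ≈ 302.85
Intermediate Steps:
X(E) = 5/4 - 2*E - E²/4 (X(E) = -((E² + 8*E) - 5)/4 = -(-5 + E² + 8*E)/4 = 5/4 - 2*E - E²/4)
((X(3)/23 + 4/(-33)) - 151)*(-2) = (((5/4 - 2*3 - ¼*3²)/23 + 4/(-33)) - 151)*(-2) = (((5/4 - 6 - ¼*9)*(1/23) + 4*(-1/33)) - 151)*(-2) = (((5/4 - 6 - 9/4)*(1/23) - 4/33) - 151)*(-2) = ((-7*1/23 - 4/33) - 151)*(-2) = ((-7/23 - 4/33) - 151)*(-2) = (-323/759 - 151)*(-2) = -114932/759*(-2) = 229864/759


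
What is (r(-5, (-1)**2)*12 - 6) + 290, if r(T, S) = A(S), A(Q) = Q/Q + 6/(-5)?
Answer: 1408/5 ≈ 281.60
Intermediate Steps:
A(Q) = -1/5 (A(Q) = 1 + 6*(-1/5) = 1 - 6/5 = -1/5)
r(T, S) = -1/5
(r(-5, (-1)**2)*12 - 6) + 290 = (-1/5*12 - 6) + 290 = (-12/5 - 6) + 290 = -42/5 + 290 = 1408/5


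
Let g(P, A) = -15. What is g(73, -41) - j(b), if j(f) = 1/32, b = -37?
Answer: -481/32 ≈ -15.031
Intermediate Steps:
j(f) = 1/32
g(73, -41) - j(b) = -15 - 1*1/32 = -15 - 1/32 = -481/32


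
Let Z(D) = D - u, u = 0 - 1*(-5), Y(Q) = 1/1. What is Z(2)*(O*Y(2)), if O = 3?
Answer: -9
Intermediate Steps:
Y(Q) = 1
u = 5 (u = 0 + 5 = 5)
Z(D) = -5 + D (Z(D) = D - 1*5 = D - 5 = -5 + D)
Z(2)*(O*Y(2)) = (-5 + 2)*(3*1) = -3*3 = -9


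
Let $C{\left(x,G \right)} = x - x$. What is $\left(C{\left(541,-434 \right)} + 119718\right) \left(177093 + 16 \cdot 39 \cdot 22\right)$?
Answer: $22844708478$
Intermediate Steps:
$C{\left(x,G \right)} = 0$
$\left(C{\left(541,-434 \right)} + 119718\right) \left(177093 + 16 \cdot 39 \cdot 22\right) = \left(0 + 119718\right) \left(177093 + 16 \cdot 39 \cdot 22\right) = 119718 \left(177093 + 624 \cdot 22\right) = 119718 \left(177093 + 13728\right) = 119718 \cdot 190821 = 22844708478$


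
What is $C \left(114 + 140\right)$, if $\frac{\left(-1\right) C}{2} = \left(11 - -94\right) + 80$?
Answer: $-93980$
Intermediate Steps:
$C = -370$ ($C = - 2 \left(\left(11 - -94\right) + 80\right) = - 2 \left(\left(11 + 94\right) + 80\right) = - 2 \left(105 + 80\right) = \left(-2\right) 185 = -370$)
$C \left(114 + 140\right) = - 370 \left(114 + 140\right) = \left(-370\right) 254 = -93980$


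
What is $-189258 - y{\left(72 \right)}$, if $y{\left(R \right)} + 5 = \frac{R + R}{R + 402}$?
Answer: $- \frac{14951011}{79} \approx -1.8925 \cdot 10^{5}$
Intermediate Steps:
$y{\left(R \right)} = -5 + \frac{2 R}{402 + R}$ ($y{\left(R \right)} = -5 + \frac{R + R}{R + 402} = -5 + \frac{2 R}{402 + R}$)
$-189258 - y{\left(72 \right)} = -189258 - \frac{3 \left(-670 - 72\right)}{402 + 72} = -189258 - \frac{3 \left(-670 - 72\right)}{474} = -189258 - 3 \cdot \frac{1}{474} \left(-742\right) = -189258 - - \frac{371}{79} = -189258 + \frac{371}{79} = - \frac{14951011}{79}$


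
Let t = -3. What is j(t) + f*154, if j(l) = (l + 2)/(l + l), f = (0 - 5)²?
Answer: 23101/6 ≈ 3850.2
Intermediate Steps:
f = 25 (f = (-5)² = 25)
j(l) = (2 + l)/(2*l) (j(l) = (2 + l)/((2*l)) = (2 + l)*(1/(2*l)) = (2 + l)/(2*l))
j(t) + f*154 = (½)*(2 - 3)/(-3) + 25*154 = (½)*(-⅓)*(-1) + 3850 = ⅙ + 3850 = 23101/6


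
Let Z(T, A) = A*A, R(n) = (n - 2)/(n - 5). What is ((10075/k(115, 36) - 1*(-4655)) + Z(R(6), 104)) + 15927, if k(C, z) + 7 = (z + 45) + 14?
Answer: 2773099/88 ≈ 31513.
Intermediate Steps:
k(C, z) = 52 + z (k(C, z) = -7 + ((z + 45) + 14) = -7 + ((45 + z) + 14) = -7 + (59 + z) = 52 + z)
R(n) = (-2 + n)/(-5 + n)
Z(T, A) = A**2
((10075/k(115, 36) - 1*(-4655)) + Z(R(6), 104)) + 15927 = ((10075/(52 + 36) - 1*(-4655)) + 104**2) + 15927 = ((10075/88 + 4655) + 10816) + 15927 = (419715/88 + 10816) + 15927 = 1371523/88 + 15927 = 2773099/88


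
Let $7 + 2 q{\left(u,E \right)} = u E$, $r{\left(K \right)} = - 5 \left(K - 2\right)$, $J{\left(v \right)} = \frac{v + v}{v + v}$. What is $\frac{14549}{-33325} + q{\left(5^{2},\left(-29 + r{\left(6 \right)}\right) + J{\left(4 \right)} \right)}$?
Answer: $- \frac{40252373}{66650} \approx -603.94$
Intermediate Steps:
$J{\left(v \right)} = 1$ ($J{\left(v \right)} = \frac{2 v}{2 v} = 2 v \frac{1}{2 v} = 1$)
$r{\left(K \right)} = 10 - 5 K$ ($r{\left(K \right)} = - 5 \left(-2 + K\right) = 10 - 5 K$)
$q{\left(u,E \right)} = - \frac{7}{2} + \frac{E u}{2}$ ($q{\left(u,E \right)} = - \frac{7}{2} + \frac{u E}{2} = - \frac{7}{2} + \frac{E u}{2}$)
$\frac{14549}{-33325} + q{\left(5^{2},\left(-29 + r{\left(6 \right)}\right) + J{\left(4 \right)} \right)} = \frac{14549}{-33325} + \left(- \frac{7}{2} + \frac{\left(\left(-29 + \left(10 - 30\right)\right) + 1\right) 5^{2}}{2}\right) = 14549 \left(- \frac{1}{33325}\right) + \left(- \frac{7}{2} + \frac{1}{2} \left(\left(-29 + \left(10 - 30\right)\right) + 1\right) 25\right) = - \frac{14549}{33325} + \left(- \frac{7}{2} + \frac{1}{2} \left(\left(-29 - 20\right) + 1\right) 25\right) = - \frac{14549}{33325} + \left(- \frac{7}{2} + \frac{1}{2} \left(-49 + 1\right) 25\right) = - \frac{14549}{33325} + \left(- \frac{7}{2} + \frac{1}{2} \left(-48\right) 25\right) = - \frac{14549}{33325} - \frac{1207}{2} = - \frac{40252373}{66650}$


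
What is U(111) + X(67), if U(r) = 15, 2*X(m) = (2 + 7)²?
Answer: 111/2 ≈ 55.500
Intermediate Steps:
X(m) = 81/2 (X(m) = (2 + 7)²/2 = (½)*9² = (½)*81 = 81/2)
U(111) + X(67) = 15 + 81/2 = 111/2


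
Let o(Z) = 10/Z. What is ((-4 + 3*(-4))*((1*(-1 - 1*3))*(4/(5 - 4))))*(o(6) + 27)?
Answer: 22016/3 ≈ 7338.7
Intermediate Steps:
((-4 + 3*(-4))*((1*(-1 - 1*3))*(4/(5 - 4))))*(o(6) + 27) = ((-4 + 3*(-4))*((1*(-1 - 1*3))*(4/(5 - 4))))*(10/6 + 27) = ((-4 - 12)*((1*(-1 - 3))*(4/1)))*(10*(1/6) + 27) = (-16*1*(-4)*4*1)*(5/3 + 27) = -(-64)*4*(86/3) = -16*(-16)*(86/3) = 256*(86/3) = 22016/3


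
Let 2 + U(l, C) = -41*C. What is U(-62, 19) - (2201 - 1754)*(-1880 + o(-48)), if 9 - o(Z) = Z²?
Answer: 1865444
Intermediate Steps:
o(Z) = 9 - Z²
U(l, C) = -2 - 41*C
U(-62, 19) - (2201 - 1754)*(-1880 + o(-48)) = (-2 - 41*19) - (2201 - 1754)*(-1880 + (9 - 1*(-48)²)) = (-2 - 779) - 447*(-1880 + (9 - 1*2304)) = -781 - 447*(-1880 + (9 - 2304)) = -781 - 447*(-1880 - 2295) = -781 - 447*(-4175) = -781 - 1*(-1866225) = -781 + 1866225 = 1865444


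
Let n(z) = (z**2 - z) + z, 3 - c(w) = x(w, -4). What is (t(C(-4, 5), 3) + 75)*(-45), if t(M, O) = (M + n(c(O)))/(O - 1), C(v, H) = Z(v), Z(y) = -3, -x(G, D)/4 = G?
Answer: -8370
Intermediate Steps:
x(G, D) = -4*G
c(w) = 3 + 4*w (c(w) = 3 - (-4)*w = 3 + 4*w)
C(v, H) = -3
n(z) = z**2
t(M, O) = (M + (3 + 4*O)**2)/(-1 + O) (t(M, O) = (M + (3 + 4*O)**2)/(O - 1) = (M + (3 + 4*O)**2)/(-1 + O))
(t(C(-4, 5), 3) + 75)*(-45) = ((-3 + (3 + 4*3)**2)/(-1 + 3) + 75)*(-45) = ((-3 + (3 + 12)**2)/2 + 75)*(-45) = ((-3 + 15**2)/2 + 75)*(-45) = ((-3 + 225)/2 + 75)*(-45) = ((1/2)*222 + 75)*(-45) = (111 + 75)*(-45) = 186*(-45) = -8370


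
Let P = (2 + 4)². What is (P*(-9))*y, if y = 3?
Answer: -972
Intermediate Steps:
P = 36 (P = 6² = 36)
(P*(-9))*y = (36*(-9))*3 = -324*3 = -972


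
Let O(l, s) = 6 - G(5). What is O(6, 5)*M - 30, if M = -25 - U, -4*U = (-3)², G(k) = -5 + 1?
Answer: -515/2 ≈ -257.50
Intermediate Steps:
G(k) = -4
U = -9/4 (U = -¼*(-3)² = -¼*9 = -9/4 ≈ -2.2500)
M = -91/4 (M = -25 - 1*(-9/4) = -25 + 9/4 = -91/4 ≈ -22.750)
O(l, s) = 10 (O(l, s) = 6 - 1*(-4) = 6 + 4 = 10)
O(6, 5)*M - 30 = 10*(-91/4) - 30 = -455/2 - 30 = -515/2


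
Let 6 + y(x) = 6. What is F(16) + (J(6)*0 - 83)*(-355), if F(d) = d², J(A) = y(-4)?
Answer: 29721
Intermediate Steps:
y(x) = 0 (y(x) = -6 + 6 = 0)
J(A) = 0
F(16) + (J(6)*0 - 83)*(-355) = 16² + (0*0 - 83)*(-355) = 256 + (0 - 83)*(-355) = 256 - 83*(-355) = 256 + 29465 = 29721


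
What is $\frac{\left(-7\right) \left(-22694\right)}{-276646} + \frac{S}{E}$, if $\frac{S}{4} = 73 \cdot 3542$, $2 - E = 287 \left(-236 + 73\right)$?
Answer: $\frac{12667870215}{588287719} \approx 21.533$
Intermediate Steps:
$E = 46783$ ($E = 2 - 287 \left(-236 + 73\right) = 2 - 287 \left(-163\right) = 2 - -46781 = 2 + 46781 = 46783$)
$S = 1034264$ ($S = 4 \cdot 73 \cdot 3542 = 4 \cdot 258566 = 1034264$)
$\frac{\left(-7\right) \left(-22694\right)}{-276646} + \frac{S}{E} = \frac{\left(-7\right) \left(-22694\right)}{-276646} + \frac{1034264}{46783} = 158858 \left(- \frac{1}{276646}\right) + 1034264 \cdot \frac{1}{46783} = - \frac{79429}{138323} + \frac{94024}{4253} = \frac{12667870215}{588287719}$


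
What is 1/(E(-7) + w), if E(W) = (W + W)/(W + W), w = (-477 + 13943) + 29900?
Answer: 1/43367 ≈ 2.3059e-5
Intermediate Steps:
w = 43366 (w = 13466 + 29900 = 43366)
E(W) = 1 (E(W) = (2*W)/((2*W)) = (2*W)*(1/(2*W)) = 1)
1/(E(-7) + w) = 1/(1 + 43366) = 1/43367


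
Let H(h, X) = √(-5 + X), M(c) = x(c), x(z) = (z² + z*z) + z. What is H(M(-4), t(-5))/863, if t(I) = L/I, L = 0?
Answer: I*√5/863 ≈ 0.002591*I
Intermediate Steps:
t(I) = 0 (t(I) = 0/I = 0)
x(z) = z + 2*z² (x(z) = (z² + z²) + z = 2*z² + z = z + 2*z²)
M(c) = c*(1 + 2*c)
H(M(-4), t(-5))/863 = √(-5 + 0)/863 = √(-5)*(1/863) = (I*√5)*(1/863) = I*√5/863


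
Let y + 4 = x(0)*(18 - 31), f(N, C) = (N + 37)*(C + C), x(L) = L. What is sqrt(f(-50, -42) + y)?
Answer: 8*sqrt(17) ≈ 32.985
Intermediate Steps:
f(N, C) = 2*C*(37 + N) (f(N, C) = (37 + N)*(2*C) = 2*C*(37 + N))
y = -4 (y = -4 + 0*(18 - 31) = -4 + 0*(-13) = -4 + 0 = -4)
sqrt(f(-50, -42) + y) = sqrt(2*(-42)*(37 - 50) - 4) = sqrt(2*(-42)*(-13) - 4) = sqrt(1092 - 4) = sqrt(1088) = 8*sqrt(17)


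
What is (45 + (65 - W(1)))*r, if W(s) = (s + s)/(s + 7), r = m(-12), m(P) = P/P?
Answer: 439/4 ≈ 109.75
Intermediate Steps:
m(P) = 1
r = 1
W(s) = 2*s/(7 + s) (W(s) = (2*s)/(7 + s) = 2*s/(7 + s))
(45 + (65 - W(1)))*r = (45 + (65 - 2/(7 + 1)))*1 = (45 + (65 - 2/8))*1 = (45 + (65 - 1*¼))*1 = (45 + (65 - ¼))*1 = (45 + 259/4)*1 = (439/4)*1 = 439/4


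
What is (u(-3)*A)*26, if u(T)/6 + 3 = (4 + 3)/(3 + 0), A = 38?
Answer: -3952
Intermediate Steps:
u(T) = -4 (u(T) = -18 + 6*((4 + 3)/(3 + 0)) = -18 + 6*(7/3) = -18 + 14 = -4)
(u(-3)*A)*26 = -4*38*26 = -152*26 = -3952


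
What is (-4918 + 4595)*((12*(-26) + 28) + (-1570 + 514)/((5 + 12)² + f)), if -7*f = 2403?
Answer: 427244/5 ≈ 85449.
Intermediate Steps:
f = -2403/7 (f = -⅐*2403 = -2403/7 ≈ -343.29)
(-4918 + 4595)*((12*(-26) + 28) + (-1570 + 514)/((5 + 12)² + f)) = (-4918 + 4595)*((12*(-26) + 28) + (-1570 + 514)/((5 + 12)² - 2403/7)) = -323*((-312 + 28) - 1056/(17² - 2403/7)) = -323*(-284 - 1056/(289 - 2403/7)) = -323*(-284 - 1056/(-380/7)) = -323*(-284 - 1056*(-7/380)) = -323*(-284 + 1848/95) = -323*(-25132/95) = 427244/5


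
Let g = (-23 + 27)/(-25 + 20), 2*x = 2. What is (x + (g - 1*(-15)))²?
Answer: 5776/25 ≈ 231.04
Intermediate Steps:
x = 1 (x = (½)*2 = 1)
g = -⅘ (g = 4/(-5) = 4*(-⅕) = -⅘ ≈ -0.80000)
(x + (g - 1*(-15)))² = (1 + (-⅘ - 1*(-15)))² = (1 + (-⅘ + 15))² = (1 + 71/5)² = (76/5)² = 5776/25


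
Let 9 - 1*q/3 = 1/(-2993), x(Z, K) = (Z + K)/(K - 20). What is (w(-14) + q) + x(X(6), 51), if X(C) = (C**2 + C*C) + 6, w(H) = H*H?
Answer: 21076799/92783 ≈ 227.16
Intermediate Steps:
w(H) = H**2
X(C) = 6 + 2*C**2 (X(C) = (C**2 + C**2) + 6 = 2*C**2 + 6 = 6 + 2*C**2)
x(Z, K) = (K + Z)/(-20 + K)
q = 80814/2993 (q = 27 - 3/(-2993) = 27 - 3*(-1/2993) = 27 + 3/2993 = 80814/2993 ≈ 27.001)
(w(-14) + q) + x(X(6), 51) = ((-14)**2 + 80814/2993) + (51 + (6 + 2*6**2))/(-20 + 51) = (196 + 80814/2993) + (51 + (6 + 2*36))/31 = 667442/2993 + (51 + (6 + 72))/31 = 667442/2993 + (51 + 78)/31 = 667442/2993 + (1/31)*129 = 667442/2993 + 129/31 = 21076799/92783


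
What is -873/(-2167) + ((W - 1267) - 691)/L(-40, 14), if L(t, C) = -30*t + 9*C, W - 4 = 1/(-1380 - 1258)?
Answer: -8116389527/7580139996 ≈ -1.0707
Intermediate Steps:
W = 10551/2638 (W = 4 + 1/(-1380 - 1258) = 4 + 1/(-2638) = 4 - 1/2638 = 10551/2638 ≈ 3.9996)
-873/(-2167) + ((W - 1267) - 691)/L(-40, 14) = -873/(-2167) + ((10551/2638 - 1267) - 691)/(-30*(-40) + 9*14) = -873*(-1/2167) + (-3331795/2638 - 691)/(1200 + 126) = 873/2167 - 5154653/2638/1326 = 873/2167 - 5154653/2638*1/1326 = 873/2167 - 5154653/3497988 = -8116389527/7580139996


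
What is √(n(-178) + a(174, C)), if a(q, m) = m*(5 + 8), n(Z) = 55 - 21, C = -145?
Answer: I*√1851 ≈ 43.023*I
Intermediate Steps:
n(Z) = 34
a(q, m) = 13*m (a(q, m) = m*13 = 13*m)
√(n(-178) + a(174, C)) = √(34 + 13*(-145)) = √(34 - 1885) = √(-1851) = I*√1851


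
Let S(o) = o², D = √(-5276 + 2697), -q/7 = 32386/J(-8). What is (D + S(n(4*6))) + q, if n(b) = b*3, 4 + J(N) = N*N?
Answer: 42169/30 + I*√2579 ≈ 1405.6 + 50.784*I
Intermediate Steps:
J(N) = -4 + N² (J(N) = -4 + N*N = -4 + N²)
q = -113351/30 (q = -226702/(-4 + (-8)²) = -226702/(-4 + 64) = -226702/60 = -7*16193/30 = -113351/30 ≈ -3778.4)
n(b) = 3*b
D = I*√2579 (D = √(-2579) = I*√2579 ≈ 50.784*I)
(D + S(n(4*6))) + q = (I*√2579 + (3*(4*6))²) - 113351/30 = (I*√2579 + (3*24)²) - 113351/30 = (I*√2579 + 72²) - 113351/30 = (I*√2579 + 5184) - 113351/30 = (5184 + I*√2579) - 113351/30 = 42169/30 + I*√2579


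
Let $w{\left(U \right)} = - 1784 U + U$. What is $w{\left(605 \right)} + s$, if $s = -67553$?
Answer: $-1146268$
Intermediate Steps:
$w{\left(U \right)} = - 1783 U$
$w{\left(605 \right)} + s = \left(-1783\right) 605 - 67553 = -1078715 - 67553 = -1146268$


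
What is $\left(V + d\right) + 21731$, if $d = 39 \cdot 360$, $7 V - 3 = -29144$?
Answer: $31608$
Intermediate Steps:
$V = -4163$ ($V = \frac{3}{7} + \frac{1}{7} \left(-29144\right) = \frac{3}{7} - \frac{29144}{7} = -4163$)
$d = 14040$
$\left(V + d\right) + 21731 = \left(-4163 + 14040\right) + 21731 = 9877 + 21731 = 31608$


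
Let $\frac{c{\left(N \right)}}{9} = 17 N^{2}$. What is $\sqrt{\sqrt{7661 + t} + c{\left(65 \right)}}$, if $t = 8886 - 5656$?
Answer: $\sqrt{646425 + \sqrt{10891}} \approx 804.07$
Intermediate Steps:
$c{\left(N \right)} = 153 N^{2}$ ($c{\left(N \right)} = 9 \cdot 17 N^{2} = 153 N^{2}$)
$t = 3230$ ($t = 8886 - 5656 = 3230$)
$\sqrt{\sqrt{7661 + t} + c{\left(65 \right)}} = \sqrt{\sqrt{7661 + 3230} + 153 \cdot 65^{2}} = \sqrt{\sqrt{10891} + 153 \cdot 4225} = \sqrt{\sqrt{10891} + 646425} = \sqrt{646425 + \sqrt{10891}}$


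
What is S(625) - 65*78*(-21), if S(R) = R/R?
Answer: 106471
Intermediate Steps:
S(R) = 1
S(625) - 65*78*(-21) = 1 - 65*78*(-21) = 1 - 5070*(-21) = 1 - 1*(-106470) = 1 + 106470 = 106471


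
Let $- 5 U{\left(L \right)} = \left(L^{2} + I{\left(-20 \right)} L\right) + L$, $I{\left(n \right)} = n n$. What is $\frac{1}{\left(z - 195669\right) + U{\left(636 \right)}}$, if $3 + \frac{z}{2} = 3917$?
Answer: $- \frac{5}{1598737} \approx -3.1275 \cdot 10^{-6}$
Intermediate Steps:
$I{\left(n \right)} = n^{2}$
$z = 7828$ ($z = -6 + 2 \cdot 3917 = -6 + 7834 = 7828$)
$U{\left(L \right)} = - \frac{401 L}{5} - \frac{L^{2}}{5}$ ($U{\left(L \right)} = - \frac{\left(L^{2} + \left(-20\right)^{2} L\right) + L}{5} = - \frac{\left(L^{2} + 400 L\right) + L}{5} = - \frac{L^{2} + 401 L}{5} = - \frac{401 L}{5} - \frac{L^{2}}{5}$)
$\frac{1}{\left(z - 195669\right) + U{\left(636 \right)}} = \frac{1}{\left(7828 - 195669\right) - \frac{636 \left(401 + 636\right)}{5}} = \frac{1}{-187841 - \frac{636}{5} \cdot 1037} = \frac{1}{-187841 - \frac{659532}{5}} = \frac{1}{- \frac{1598737}{5}} = - \frac{5}{1598737}$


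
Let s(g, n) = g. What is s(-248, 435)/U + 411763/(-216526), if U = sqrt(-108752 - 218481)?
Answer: -411763/216526 + 248*I*sqrt(327233)/327233 ≈ -1.9017 + 0.43353*I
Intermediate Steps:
U = I*sqrt(327233) (U = sqrt(-327233) = I*sqrt(327233) ≈ 572.04*I)
s(-248, 435)/U + 411763/(-216526) = -248*(-I*sqrt(327233)/327233) + 411763/(-216526) = -(-248)*I*sqrt(327233)/327233 + 411763*(-1/216526) = 248*I*sqrt(327233)/327233 - 411763/216526 = -411763/216526 + 248*I*sqrt(327233)/327233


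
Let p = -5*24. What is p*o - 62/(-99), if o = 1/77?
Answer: -646/693 ≈ -0.93218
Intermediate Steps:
p = -120
o = 1/77 ≈ 0.012987
p*o - 62/(-99) = -120*1/77 - 62/(-99) = -120/77 - 62*(-1/99) = -120/77 + 62/99 = -646/693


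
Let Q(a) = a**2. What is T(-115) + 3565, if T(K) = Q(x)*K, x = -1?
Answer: 3450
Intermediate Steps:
T(K) = K (T(K) = (-1)**2*K = 1*K = K)
T(-115) + 3565 = -115 + 3565 = 3450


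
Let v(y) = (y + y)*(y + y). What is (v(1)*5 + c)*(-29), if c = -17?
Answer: -87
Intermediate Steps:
v(y) = 4*y² (v(y) = (2*y)*(2*y) = 4*y²)
(v(1)*5 + c)*(-29) = ((4*1²)*5 - 17)*(-29) = ((4*1)*5 - 17)*(-29) = (4*5 - 17)*(-29) = (20 - 17)*(-29) = 3*(-29) = -87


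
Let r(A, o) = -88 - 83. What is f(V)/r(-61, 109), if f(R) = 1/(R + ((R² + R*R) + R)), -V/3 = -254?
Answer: -1/198840852 ≈ -5.0292e-9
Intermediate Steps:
r(A, o) = -171
V = 762 (V = -3*(-254) = 762)
f(R) = 1/(2*R + 2*R²) (f(R) = 1/(R + ((R² + R²) + R)) = 1/(R + (2*R² + R)) = 1/(R + (R + 2*R²)) = 1/(2*R + 2*R²))
f(V)/r(-61, 109) = ((½)/(762*(1 + 762)))/(-171) = ((½)*(1/762)/763)*(-1/171) = ((½)*(1/762)*(1/763))*(-1/171) = (1/1162812)*(-1/171) = -1/198840852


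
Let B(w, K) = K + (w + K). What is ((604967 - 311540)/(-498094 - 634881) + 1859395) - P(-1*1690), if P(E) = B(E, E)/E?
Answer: 2106644357773/1132975 ≈ 1.8594e+6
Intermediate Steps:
B(w, K) = w + 2*K (B(w, K) = K + (K + w) = w + 2*K)
P(E) = 3 (P(E) = (E + 2*E)/E = (3*E)/E = 3)
((604967 - 311540)/(-498094 - 634881) + 1859395) - P(-1*1690) = ((604967 - 311540)/(-498094 - 634881) + 1859395) - 1*3 = (293427/(-1132975) + 1859395) - 3 = (293427*(-1/1132975) + 1859395) - 3 = (-293427/1132975 + 1859395) - 3 = 2106647756698/1132975 - 3 = 2106644357773/1132975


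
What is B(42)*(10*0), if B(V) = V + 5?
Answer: 0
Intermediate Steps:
B(V) = 5 + V
B(42)*(10*0) = (5 + 42)*(10*0) = 47*0 = 0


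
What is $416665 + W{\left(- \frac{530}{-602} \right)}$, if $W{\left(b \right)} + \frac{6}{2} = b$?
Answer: $\frac{125415527}{301} \approx 4.1666 \cdot 10^{5}$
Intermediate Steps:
$W{\left(b \right)} = -3 + b$
$416665 + W{\left(- \frac{530}{-602} \right)} = 416665 - \left(3 + \frac{530}{-602}\right) = 416665 - \frac{638}{301} = \frac{125415527}{301}$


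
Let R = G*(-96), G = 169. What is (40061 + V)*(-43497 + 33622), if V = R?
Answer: -235390375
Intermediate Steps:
R = -16224 (R = 169*(-96) = -16224)
V = -16224
(40061 + V)*(-43497 + 33622) = (40061 - 16224)*(-43497 + 33622) = 23837*(-9875) = -235390375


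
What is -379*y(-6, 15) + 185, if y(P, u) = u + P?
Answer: -3226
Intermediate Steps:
y(P, u) = P + u
-379*y(-6, 15) + 185 = -379*(-6 + 15) + 185 = -379*9 + 185 = -3411 + 185 = -3226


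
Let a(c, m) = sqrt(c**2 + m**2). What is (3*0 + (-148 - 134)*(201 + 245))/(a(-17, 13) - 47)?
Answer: 5911284/1751 + 125772*sqrt(458)/1751 ≈ 4913.1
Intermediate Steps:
(3*0 + (-148 - 134)*(201 + 245))/(a(-17, 13) - 47) = (3*0 + (-148 - 134)*(201 + 245))/(sqrt((-17)**2 + 13**2) - 47) = (0 - 282*446)/(sqrt(289 + 169) - 47) = (0 - 125772)/(sqrt(458) - 47) = -125772/(-47 + sqrt(458))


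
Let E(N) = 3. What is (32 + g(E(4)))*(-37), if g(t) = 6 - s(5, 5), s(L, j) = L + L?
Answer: -1036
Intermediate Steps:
s(L, j) = 2*L
g(t) = -4 (g(t) = 6 - 2*5 = 6 - 1*10 = 6 - 10 = -4)
(32 + g(E(4)))*(-37) = (32 - 4)*(-37) = 28*(-37) = -1036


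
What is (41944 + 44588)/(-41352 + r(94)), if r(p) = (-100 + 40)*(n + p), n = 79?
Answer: -7211/4311 ≈ -1.6727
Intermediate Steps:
r(p) = -4740 - 60*p (r(p) = (-100 + 40)*(79 + p) = -60*(79 + p) = -4740 - 60*p)
(41944 + 44588)/(-41352 + r(94)) = (41944 + 44588)/(-41352 + (-4740 - 60*94)) = 86532/(-41352 + (-4740 - 5640)) = 86532/(-41352 - 10380) = 86532/(-51732) = 86532*(-1/51732) = -7211/4311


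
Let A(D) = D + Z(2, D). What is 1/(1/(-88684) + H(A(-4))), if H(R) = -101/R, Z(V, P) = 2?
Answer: 88684/4478541 ≈ 0.019802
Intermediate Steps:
A(D) = 2 + D (A(D) = D + 2 = 2 + D)
1/(1/(-88684) + H(A(-4))) = 1/(1/(-88684) - 101/(2 - 4)) = 1/(-1/88684 - 101/(-2)) = 1/(-1/88684 - 101*(-½)) = 1/(-1/88684 + 101/2) = 1/(4478541/88684) = 88684/4478541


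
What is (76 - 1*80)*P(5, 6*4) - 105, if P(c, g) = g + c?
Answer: -221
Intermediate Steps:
P(c, g) = c + g
(76 - 1*80)*P(5, 6*4) - 105 = (76 - 1*80)*(5 + 6*4) - 105 = (76 - 80)*(5 + 24) - 105 = -4*29 - 105 = -116 - 105 = -221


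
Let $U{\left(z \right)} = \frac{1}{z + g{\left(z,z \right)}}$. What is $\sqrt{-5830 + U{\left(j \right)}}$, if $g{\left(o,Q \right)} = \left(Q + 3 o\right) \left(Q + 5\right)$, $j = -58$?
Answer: $\frac{i \sqrt{873151182282}}{12238} \approx 76.354 i$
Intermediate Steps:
$g{\left(o,Q \right)} = \left(5 + Q\right) \left(Q + 3 o\right)$ ($g{\left(o,Q \right)} = \left(Q + 3 o\right) \left(5 + Q\right) = \left(5 + Q\right) \left(Q + 3 o\right)$)
$U{\left(z \right)} = \frac{1}{4 z^{2} + 21 z}$ ($U{\left(z \right)} = \frac{1}{z + \left(z^{2} + 5 z + 15 z + 3 z z\right)} = \frac{1}{z + \left(z^{2} + 5 z + 15 z + 3 z^{2}\right)} = \frac{1}{z + \left(4 z^{2} + 20 z\right)} = \frac{1}{4 z^{2} + 21 z}$)
$\sqrt{-5830 + U{\left(j \right)}} = \sqrt{-5830 + \frac{1}{\left(-58\right) \left(21 + 4 \left(-58\right)\right)}} = \sqrt{-5830 - \frac{1}{58 \left(21 - 232\right)}} = \sqrt{-5830 - \frac{1}{58 \left(-211\right)}} = \sqrt{-5830 - - \frac{1}{12238}} = \sqrt{-5830 + \frac{1}{12238}} = \sqrt{- \frac{71347539}{12238}} = \frac{i \sqrt{873151182282}}{12238}$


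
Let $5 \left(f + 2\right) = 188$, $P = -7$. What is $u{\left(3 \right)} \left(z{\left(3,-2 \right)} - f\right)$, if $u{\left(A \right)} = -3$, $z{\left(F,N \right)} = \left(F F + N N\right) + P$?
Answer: $\frac{444}{5} \approx 88.8$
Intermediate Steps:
$z{\left(F,N \right)} = -7 + F^{2} + N^{2}$ ($z{\left(F,N \right)} = \left(F F + N N\right) - 7 = \left(F^{2} + N^{2}\right) - 7 = -7 + F^{2} + N^{2}$)
$f = \frac{178}{5}$ ($f = -2 + \frac{1}{5} \cdot 188 = -2 + \frac{188}{5} = \frac{178}{5} \approx 35.6$)
$u{\left(3 \right)} \left(z{\left(3,-2 \right)} - f\right) = - 3 \left(\left(-7 + 3^{2} + \left(-2\right)^{2}\right) - \frac{178}{5}\right) = - 3 \left(\left(-7 + 9 + 4\right) - \frac{178}{5}\right) = - 3 \left(6 - \frac{178}{5}\right) = \left(-3\right) \left(- \frac{148}{5}\right) = \frac{444}{5}$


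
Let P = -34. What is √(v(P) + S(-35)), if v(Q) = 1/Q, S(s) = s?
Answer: I*√40494/34 ≈ 5.9186*I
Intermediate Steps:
√(v(P) + S(-35)) = √(1/(-34) - 35) = √(-1/34 - 35) = √(-1191/34) = I*√40494/34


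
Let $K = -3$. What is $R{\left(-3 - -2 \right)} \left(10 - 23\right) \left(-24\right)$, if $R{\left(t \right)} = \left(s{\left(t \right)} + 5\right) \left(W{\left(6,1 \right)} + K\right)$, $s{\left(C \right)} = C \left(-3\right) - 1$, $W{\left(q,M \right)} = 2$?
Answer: $-2184$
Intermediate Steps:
$s{\left(C \right)} = -1 - 3 C$ ($s{\left(C \right)} = - 3 C - 1 = -1 - 3 C$)
$R{\left(t \right)} = -4 + 3 t$ ($R{\left(t \right)} = \left(\left(-1 - 3 t\right) + 5\right) \left(2 - 3\right) = \left(4 - 3 t\right) \left(-1\right) = -4 + 3 t$)
$R{\left(-3 - -2 \right)} \left(10 - 23\right) \left(-24\right) = \left(-4 + 3 \left(-3 - -2\right)\right) \left(10 - 23\right) \left(-24\right) = \left(-4 + 3 \left(-3 + 2\right)\right) \left(-13\right) \left(-24\right) = \left(-4 + 3 \left(-1\right)\right) \left(-13\right) \left(-24\right) = \left(-4 - 3\right) \left(-13\right) \left(-24\right) = \left(-7\right) \left(-13\right) \left(-24\right) = 91 \left(-24\right) = -2184$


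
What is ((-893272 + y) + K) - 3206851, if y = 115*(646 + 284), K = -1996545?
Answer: -5989718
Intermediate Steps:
y = 106950 (y = 115*930 = 106950)
((-893272 + y) + K) - 3206851 = ((-893272 + 106950) - 1996545) - 3206851 = (-786322 - 1996545) - 3206851 = -2782867 - 3206851 = -5989718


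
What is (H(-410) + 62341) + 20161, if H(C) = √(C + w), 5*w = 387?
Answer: 82502 + I*√8315/5 ≈ 82502.0 + 18.237*I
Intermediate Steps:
w = 387/5 (w = (⅕)*387 = 387/5 ≈ 77.400)
H(C) = √(387/5 + C) (H(C) = √(C + 387/5) = √(387/5 + C))
(H(-410) + 62341) + 20161 = (√(1935 + 25*(-410))/5 + 62341) + 20161 = (√(1935 - 10250)/5 + 62341) + 20161 = (√(-8315)/5 + 62341) + 20161 = ((I*√8315)/5 + 62341) + 20161 = (I*√8315/5 + 62341) + 20161 = (62341 + I*√8315/5) + 20161 = 82502 + I*√8315/5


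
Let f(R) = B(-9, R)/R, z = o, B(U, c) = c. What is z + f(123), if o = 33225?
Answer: 33226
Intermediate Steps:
z = 33225
f(R) = 1 (f(R) = R/R = 1)
z + f(123) = 33225 + 1 = 33226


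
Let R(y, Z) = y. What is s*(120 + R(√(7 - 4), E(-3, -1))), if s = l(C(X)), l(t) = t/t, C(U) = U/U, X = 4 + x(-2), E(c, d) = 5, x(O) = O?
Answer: 120 + √3 ≈ 121.73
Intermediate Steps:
X = 2 (X = 4 - 2 = 2)
C(U) = 1
l(t) = 1
s = 1
s*(120 + R(√(7 - 4), E(-3, -1))) = 1*(120 + √(7 - 4)) = 1*(120 + √3) = 120 + √3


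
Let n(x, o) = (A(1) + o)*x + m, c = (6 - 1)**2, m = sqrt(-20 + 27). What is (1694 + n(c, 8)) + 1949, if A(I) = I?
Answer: 3868 + sqrt(7) ≈ 3870.6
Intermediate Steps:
m = sqrt(7) ≈ 2.6458
c = 25 (c = 5**2 = 25)
n(x, o) = sqrt(7) + x*(1 + o) (n(x, o) = (1 + o)*x + sqrt(7) = x*(1 + o) + sqrt(7) = sqrt(7) + x*(1 + o))
(1694 + n(c, 8)) + 1949 = (1694 + (25 + sqrt(7) + 8*25)) + 1949 = (1694 + (25 + sqrt(7) + 200)) + 1949 = (1694 + (225 + sqrt(7))) + 1949 = (1919 + sqrt(7)) + 1949 = 3868 + sqrt(7)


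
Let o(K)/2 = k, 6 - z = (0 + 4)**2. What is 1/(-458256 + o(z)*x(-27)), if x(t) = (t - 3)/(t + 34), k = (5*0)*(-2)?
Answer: -1/458256 ≈ -2.1822e-6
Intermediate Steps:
k = 0 (k = 0*(-2) = 0)
x(t) = (-3 + t)/(34 + t)
z = -10 (z = 6 - (0 + 4)**2 = 6 - 1*4**2 = 6 - 1*16 = 6 - 16 = -10)
o(K) = 0 (o(K) = 2*0 = 0)
1/(-458256 + o(z)*x(-27)) = 1/(-458256 + 0*((-3 - 27)/(34 - 27))) = 1/(-458256 + 0*(-30/7)) = 1/(-458256 + 0) = 1/(-458256) = -1/458256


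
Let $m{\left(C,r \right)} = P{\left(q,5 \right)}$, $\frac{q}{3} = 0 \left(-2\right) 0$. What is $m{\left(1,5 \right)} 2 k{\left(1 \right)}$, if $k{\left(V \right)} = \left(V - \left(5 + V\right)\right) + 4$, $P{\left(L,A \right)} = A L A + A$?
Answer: $-10$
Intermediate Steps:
$q = 0$ ($q = 3 \cdot 0 \left(-2\right) 0 = 3 \cdot 0 \cdot 0 = 3 \cdot 0 = 0$)
$P{\left(L,A \right)} = A + L A^{2}$ ($P{\left(L,A \right)} = L A^{2} + A = A + L A^{2}$)
$k{\left(V \right)} = -1$ ($k{\left(V \right)} = -5 + 4 = -1$)
$m{\left(C,r \right)} = 5$ ($m{\left(C,r \right)} = 5 \left(1 + 5 \cdot 0\right) = 5 \left(1 + 0\right) = 5 \cdot 1 = 5$)
$m{\left(1,5 \right)} 2 k{\left(1 \right)} = 5 \cdot 2 \left(-1\right) = 10 \left(-1\right) = -10$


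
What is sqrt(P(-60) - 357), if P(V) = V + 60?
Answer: I*sqrt(357) ≈ 18.894*I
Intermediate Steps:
P(V) = 60 + V
sqrt(P(-60) - 357) = sqrt((60 - 60) - 357) = sqrt(0 - 357) = sqrt(-357) = I*sqrt(357)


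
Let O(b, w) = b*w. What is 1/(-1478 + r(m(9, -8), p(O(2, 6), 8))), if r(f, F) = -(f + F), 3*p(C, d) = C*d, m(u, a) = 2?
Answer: -1/1512 ≈ -0.00066138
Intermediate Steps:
p(C, d) = C*d/3 (p(C, d) = (C*d)/3 = C*d/3)
r(f, F) = -F - f (r(f, F) = -(F + f) = -F - f)
1/(-1478 + r(m(9, -8), p(O(2, 6), 8))) = 1/(-1478 + (-2*6*8/3 - 1*2)) = 1/(-1478 + (-12*8/3 - 2)) = 1/(-1478 + (-1*32 - 2)) = 1/(-1478 + (-32 - 2)) = 1/(-1478 - 34) = 1/(-1512) = -1/1512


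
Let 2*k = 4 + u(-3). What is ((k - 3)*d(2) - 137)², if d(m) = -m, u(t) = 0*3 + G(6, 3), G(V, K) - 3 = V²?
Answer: 30276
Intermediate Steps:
G(V, K) = 3 + V²
u(t) = 39 (u(t) = 0*3 + (3 + 6²) = 0 + (3 + 36) = 0 + 39 = 39)
k = 43/2 (k = (4 + 39)/2 = (½)*43 = 43/2 ≈ 21.500)
((k - 3)*d(2) - 137)² = ((43/2 - 3)*(-1*2) - 137)² = ((37/2)*(-2) - 137)² = (-37 - 137)² = (-174)² = 30276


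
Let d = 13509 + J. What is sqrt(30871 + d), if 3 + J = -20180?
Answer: sqrt(24197) ≈ 155.55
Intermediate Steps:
J = -20183 (J = -3 - 20180 = -20183)
d = -6674 (d = 13509 - 20183 = -6674)
sqrt(30871 + d) = sqrt(30871 - 6674) = sqrt(24197)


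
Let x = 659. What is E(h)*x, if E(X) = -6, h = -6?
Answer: -3954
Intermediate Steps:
E(h)*x = -6*659 = -3954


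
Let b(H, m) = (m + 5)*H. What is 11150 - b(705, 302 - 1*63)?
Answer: -160870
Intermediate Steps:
b(H, m) = H*(5 + m) (b(H, m) = (5 + m)*H = H*(5 + m))
11150 - b(705, 302 - 1*63) = 11150 - 705*(5 + (302 - 1*63)) = 11150 - 705*(5 + (302 - 63)) = 11150 - 705*(5 + 239) = 11150 - 705*244 = 11150 - 1*172020 = 11150 - 172020 = -160870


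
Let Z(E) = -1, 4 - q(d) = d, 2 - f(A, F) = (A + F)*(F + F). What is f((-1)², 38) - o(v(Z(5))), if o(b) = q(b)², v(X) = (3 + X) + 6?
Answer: -2978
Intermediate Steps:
f(A, F) = 2 - 2*F*(A + F) (f(A, F) = 2 - (A + F)*(F + F) = 2 - (A + F)*2*F = 2 - 2*F*(A + F))
q(d) = 4 - d
v(X) = 9 + X
o(b) = (4 - b)²
f((-1)², 38) - o(v(Z(5))) = (2 - 2*38² - 2*(-1)²*38) - (-4 + (9 - 1))² = (2 - 2*1444 - 2*1*38) - (-4 + 8)² = (2 - 2888 - 76) - 1*4² = -2962 - 1*16 = -2962 - 16 = -2978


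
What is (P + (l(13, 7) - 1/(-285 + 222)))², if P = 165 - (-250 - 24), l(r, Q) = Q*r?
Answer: 1114958881/3969 ≈ 2.8092e+5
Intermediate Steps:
P = 439 (P = 165 - 1*(-274) = 165 + 274 = 439)
(P + (l(13, 7) - 1/(-285 + 222)))² = (439 + (7*13 - 1/(-285 + 222)))² = (439 + (91 - 1/(-63)))² = (439 + (91 - 1*(-1/63)))² = (439 + (91 + 1/63))² = (439 + 5734/63)² = (33391/63)² = 1114958881/3969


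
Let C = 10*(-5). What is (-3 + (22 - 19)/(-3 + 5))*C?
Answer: 75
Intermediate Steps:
C = -50
(-3 + (22 - 19)/(-3 + 5))*C = (-3 + (22 - 19)/(-3 + 5))*(-50) = (-3 + 3/2)*(-50) = -3/2*(-50) = 75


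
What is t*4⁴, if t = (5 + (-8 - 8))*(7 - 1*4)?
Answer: -8448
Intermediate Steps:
t = -33 (t = (5 - 16)*(7 - 4) = -11*3 = -33)
t*4⁴ = -33*4⁴ = -33*256 = -8448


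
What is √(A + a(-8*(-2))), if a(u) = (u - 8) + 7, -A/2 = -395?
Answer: √805 ≈ 28.373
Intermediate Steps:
A = 790 (A = -2*(-395) = 790)
a(u) = -1 + u (a(u) = (-8 + u) + 7 = -1 + u)
√(A + a(-8*(-2))) = √(790 + (-1 - 8*(-2))) = √(790 + (-1 + 16)) = √(790 + 15) = √805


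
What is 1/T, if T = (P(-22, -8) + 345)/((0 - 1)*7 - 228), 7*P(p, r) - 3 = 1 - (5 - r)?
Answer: -1645/2406 ≈ -0.68371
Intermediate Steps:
P(p, r) = -⅐ + r/7 (P(p, r) = 3/7 + (1 - (5 - r))/7 = 3/7 + (1 + (-5 + r))/7 = 3/7 + (-4 + r)/7 = 3/7 + (-4/7 + r/7) = -⅐ + r/7)
T = -2406/1645 (T = ((-⅐ + (⅐)*(-8)) + 345)/((0 - 1)*7 - 228) = ((-⅐ - 8/7) + 345)/(-1*7 - 228) = (-9/7 + 345)/(-7 - 228) = (2406/7)/(-235) = (2406/7)*(-1/235) = -2406/1645 ≈ -1.4626)
1/T = 1/(-2406/1645) = -1645/2406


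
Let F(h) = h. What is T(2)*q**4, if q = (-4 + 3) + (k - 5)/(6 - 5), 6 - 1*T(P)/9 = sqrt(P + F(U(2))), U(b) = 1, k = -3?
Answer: 354294 - 59049*sqrt(3) ≈ 2.5202e+5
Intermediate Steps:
T(P) = 54 - 9*sqrt(1 + P) (T(P) = 54 - 9*sqrt(P + 1) = 54 - 9*sqrt(1 + P))
q = -9 (q = (-4 + 3) + (-3 - 5)/(6 - 5) = -1 - 8/1 = -1 - 8*1 = -1 - 8 = -9)
T(2)*q**4 = (54 - 9*sqrt(1 + 2))*(-9)**4 = (54 - 9*sqrt(3))*6561 = 354294 - 59049*sqrt(3)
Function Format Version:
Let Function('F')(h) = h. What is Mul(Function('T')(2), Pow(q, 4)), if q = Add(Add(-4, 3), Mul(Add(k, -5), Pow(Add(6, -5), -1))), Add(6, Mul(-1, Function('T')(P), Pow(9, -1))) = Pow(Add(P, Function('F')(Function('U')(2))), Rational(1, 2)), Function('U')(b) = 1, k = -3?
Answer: Add(354294, Mul(-59049, Pow(3, Rational(1, 2)))) ≈ 2.5202e+5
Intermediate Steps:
Function('T')(P) = Add(54, Mul(-9, Pow(Add(1, P), Rational(1, 2)))) (Function('T')(P) = Add(54, Mul(-9, Pow(Add(P, 1), Rational(1, 2)))) = Add(54, Mul(-9, Pow(Add(1, P), Rational(1, 2)))))
q = -9 (q = Add(Add(-4, 3), Mul(Add(-3, -5), Pow(Add(6, -5), -1))) = Add(-1, Mul(-8, Pow(1, -1))) = Add(-1, Mul(-8, 1)) = Add(-1, -8) = -9)
Mul(Function('T')(2), Pow(q, 4)) = Mul(Add(54, Mul(-9, Pow(Add(1, 2), Rational(1, 2)))), Pow(-9, 4)) = Mul(Add(54, Mul(-9, Pow(3, Rational(1, 2)))), 6561) = Add(354294, Mul(-59049, Pow(3, Rational(1, 2))))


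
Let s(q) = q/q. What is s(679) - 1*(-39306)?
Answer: 39307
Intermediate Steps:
s(q) = 1
s(679) - 1*(-39306) = 1 - 1*(-39306) = 1 + 39306 = 39307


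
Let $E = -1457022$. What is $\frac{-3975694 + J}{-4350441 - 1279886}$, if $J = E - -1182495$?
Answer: $\frac{4250221}{5630327} \approx 0.75488$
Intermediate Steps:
$J = -274527$ ($J = -1457022 - -1182495 = -1457022 + 1182495 = -274527$)
$\frac{-3975694 + J}{-4350441 - 1279886} = \frac{-3975694 - 274527}{-4350441 - 1279886} = - \frac{4250221}{-5630327} = \left(-4250221\right) \left(- \frac{1}{5630327}\right) = \frac{4250221}{5630327}$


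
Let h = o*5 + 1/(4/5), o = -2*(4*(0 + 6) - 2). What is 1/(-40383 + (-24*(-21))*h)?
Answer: -1/150633 ≈ -6.6386e-6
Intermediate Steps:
o = -44 (o = -2*(4*6 - 2) = -2*(24 - 2) = -2*22 = -44)
h = -875/4 (h = -44*5 + 1/(4/5) = -220 + 1/(4*(1/5)) = -220 + 1/(4/5) = -220 + 5/4 = -875/4 ≈ -218.75)
1/(-40383 + (-24*(-21))*h) = 1/(-40383 - 24*(-21)*(-875/4)) = 1/(-40383 + 504*(-875/4)) = 1/(-40383 - 110250) = 1/(-150633) = -1/150633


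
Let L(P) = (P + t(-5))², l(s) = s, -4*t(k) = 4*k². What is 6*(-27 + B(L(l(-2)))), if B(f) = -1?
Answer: -168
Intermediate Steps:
t(k) = -k²
L(P) = (-25 + P)² (L(P) = (P - 1*(-5)²)² = (P - 1*25)² = (P - 25)² = (-25 + P)²)
6*(-27 + B(L(l(-2)))) = 6*(-27 - 1) = 6*(-28) = -168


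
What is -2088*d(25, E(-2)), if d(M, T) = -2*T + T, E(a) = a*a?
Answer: 8352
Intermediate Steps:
E(a) = a²
d(M, T) = -T
-2088*d(25, E(-2)) = -(-2088)*(-2)² = -(-2088)*4 = -2088*(-4) = 8352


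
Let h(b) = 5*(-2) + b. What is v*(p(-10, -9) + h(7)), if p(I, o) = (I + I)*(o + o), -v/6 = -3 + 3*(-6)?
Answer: 44982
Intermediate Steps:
h(b) = -10 + b
v = 126 (v = -6*(-3 + 3*(-6)) = -6*(-3 - 18) = -6*(-21) = 126)
p(I, o) = 4*I*o (p(I, o) = (2*I)*(2*o) = 4*I*o)
v*(p(-10, -9) + h(7)) = 126*(4*(-10)*(-9) + (-10 + 7)) = 126*(360 - 3) = 126*357 = 44982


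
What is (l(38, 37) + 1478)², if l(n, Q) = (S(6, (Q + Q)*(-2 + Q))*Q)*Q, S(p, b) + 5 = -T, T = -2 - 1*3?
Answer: 2184484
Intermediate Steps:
T = -5 (T = -2 - 3 = -5)
S(p, b) = 0 (S(p, b) = -5 - 1*(-5) = -5 + 5 = 0)
l(n, Q) = 0 (l(n, Q) = (0*Q)*Q = 0*Q = 0)
(l(38, 37) + 1478)² = (0 + 1478)² = 1478² = 2184484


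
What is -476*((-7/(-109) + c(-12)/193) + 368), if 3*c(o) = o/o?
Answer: -11057008760/63111 ≈ -1.7520e+5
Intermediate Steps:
c(o) = 1/3 (c(o) = (o/o)/3 = (1/3)*1 = 1/3)
-476*((-7/(-109) + c(-12)/193) + 368) = -476*((-7/(-109) + (1/3)/193) + 368) = -476*((-7*(-1/109) + (1/3)*(1/193)) + 368) = -476*((7/109 + 1/579) + 368) = -476*(4162/63111 + 368) = -476*23229010/63111 = -11057008760/63111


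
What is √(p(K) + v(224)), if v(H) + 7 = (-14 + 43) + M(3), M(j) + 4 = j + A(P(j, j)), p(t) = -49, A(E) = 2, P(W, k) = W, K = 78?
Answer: I*√26 ≈ 5.099*I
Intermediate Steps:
M(j) = -2 + j (M(j) = -4 + (j + 2) = -4 + (2 + j) = -2 + j)
v(H) = 23 (v(H) = -7 + ((-14 + 43) + (-2 + 3)) = -7 + (29 + 1) = -7 + 30 = 23)
√(p(K) + v(224)) = √(-49 + 23) = √(-26) = I*√26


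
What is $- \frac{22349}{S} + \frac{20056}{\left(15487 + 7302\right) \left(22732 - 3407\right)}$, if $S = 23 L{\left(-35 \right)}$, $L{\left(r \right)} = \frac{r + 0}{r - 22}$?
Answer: $- \frac{112203836156089}{70903985425} \approx -1582.5$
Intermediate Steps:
$L{\left(r \right)} = \frac{r}{-22 + r}$
$S = \frac{805}{57}$ ($S = 23 \left(- \frac{35}{-22 - 35}\right) = 23 \left(- \frac{35}{-57}\right) = 23 \left(\left(-35\right) \left(- \frac{1}{57}\right)\right) = 23 \cdot \frac{35}{57} = \frac{805}{57} \approx 14.123$)
$- \frac{22349}{S} + \frac{20056}{\left(15487 + 7302\right) \left(22732 - 3407\right)} = - \frac{22349}{\frac{805}{57}} + \frac{20056}{\left(15487 + 7302\right) \left(22732 - 3407\right)} = \left(-22349\right) \frac{57}{805} + \frac{20056}{22789 \cdot 19325} = - \frac{1273893}{805} + \frac{20056}{440397425} = - \frac{112203836156089}{70903985425}$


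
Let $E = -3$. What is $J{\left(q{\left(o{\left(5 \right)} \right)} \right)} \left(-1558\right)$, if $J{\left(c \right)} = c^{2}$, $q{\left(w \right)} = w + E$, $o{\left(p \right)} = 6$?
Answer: $-14022$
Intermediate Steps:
$q{\left(w \right)} = -3 + w$ ($q{\left(w \right)} = w - 3 = -3 + w$)
$J{\left(q{\left(o{\left(5 \right)} \right)} \right)} \left(-1558\right) = \left(-3 + 6\right)^{2} \left(-1558\right) = 3^{2} \left(-1558\right) = 9 \left(-1558\right) = -14022$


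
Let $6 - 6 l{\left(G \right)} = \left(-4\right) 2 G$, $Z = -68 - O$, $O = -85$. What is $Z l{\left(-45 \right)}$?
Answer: $-1003$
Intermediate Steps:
$Z = 17$ ($Z = -68 - -85 = -68 + 85 = 17$)
$l{\left(G \right)} = 1 + \frac{4 G}{3}$ ($l{\left(G \right)} = 1 - \frac{\left(-4\right) 2 G}{6} = 1 - \frac{\left(-8\right) G}{6} = 1 + \frac{4 G}{3}$)
$Z l{\left(-45 \right)} = 17 \left(1 + \frac{4}{3} \left(-45\right)\right) = 17 \left(1 - 60\right) = 17 \left(-59\right) = -1003$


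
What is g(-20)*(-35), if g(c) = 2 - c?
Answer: -770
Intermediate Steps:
g(-20)*(-35) = (2 - 1*(-20))*(-35) = (2 + 20)*(-35) = 22*(-35) = -770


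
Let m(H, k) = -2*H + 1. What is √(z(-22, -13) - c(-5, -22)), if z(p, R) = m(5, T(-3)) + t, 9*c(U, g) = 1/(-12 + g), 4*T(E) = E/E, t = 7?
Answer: I*√20774/102 ≈ 1.4131*I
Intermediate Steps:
T(E) = ¼ (T(E) = (E/E)/4 = (¼)*1 = ¼)
m(H, k) = 1 - 2*H
c(U, g) = 1/(9*(-12 + g))
z(p, R) = -2 (z(p, R) = (1 - 2*5) + 7 = (1 - 10) + 7 = -9 + 7 = -2)
√(z(-22, -13) - c(-5, -22)) = √(-2 - 1/(9*(-12 - 22))) = √(-2 - 1/(9*(-34))) = √(-2 - (-1)/(9*34)) = √(-2 - 1*(-1/306)) = √(-2 + 1/306) = √(-611/306) = I*√20774/102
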